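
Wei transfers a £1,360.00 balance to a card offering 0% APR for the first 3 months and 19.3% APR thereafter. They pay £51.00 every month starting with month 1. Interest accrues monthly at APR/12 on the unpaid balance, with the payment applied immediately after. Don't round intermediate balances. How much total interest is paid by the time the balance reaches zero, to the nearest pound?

Promo months 1–3 at r₀ = 0%/12 = 0; months 4+ at r₁ = 19.3%/12 = 0.0160833.
After month 3 (no interest yet): B = £1,360.00 − 3·£51.00 = £1,207.00.
Then at r₁ with £51.00/mo: n₂ = −ln(1 − r₁·B/P)/ln(1+r₁) ≈ 30.03 → 31 more payments.
Total paid = 33·£51.00 + £1.31 = £1,684.31; interest = £1,684.31 − £1,360.00 = £324.31.

£324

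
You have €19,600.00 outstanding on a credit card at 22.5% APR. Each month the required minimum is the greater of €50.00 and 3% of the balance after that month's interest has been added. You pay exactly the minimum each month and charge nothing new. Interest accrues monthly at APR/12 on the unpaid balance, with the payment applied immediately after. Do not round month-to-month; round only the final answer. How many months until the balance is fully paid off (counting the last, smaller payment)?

Monthly rate r = 22.5%/12 = 1.875% = 0.01875.
While 3% of the post-interest balance exceeds €50.00, each month B ← (B·(1+r))·(1 − 0.03), i.e. B shrinks by the factor (1+r)·0.97 = 0.98819.
This holds for months 1–209. Entering month 210 the balance is €1,635.62; 3% of the post-interest balance is now below €50.00, so the flat €50.00 minimum applies from here.
From month 210 a fixed €50.00 at rate r clears €1,635.62 in 52 more payments. Total: 209 + 52 = 261 months.

261 months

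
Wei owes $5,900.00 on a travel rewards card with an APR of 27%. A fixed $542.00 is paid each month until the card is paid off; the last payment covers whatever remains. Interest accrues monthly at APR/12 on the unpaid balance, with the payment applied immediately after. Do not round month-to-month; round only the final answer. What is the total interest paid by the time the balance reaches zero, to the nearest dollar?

$945

Monthly rate r = 27%/12 = 2.25% = 0.0225.
Payoff takes n = ⌈−ln(1 − rB₀/P)/ln(1+r)⌉ = ⌈12.626⌉ = 13 payments; the last is $340.79.
Total paid = 12·$542.00 + $340.79 = $6,844.79.
Total interest = total paid − principal = $6,844.79 − $5,900.00 = $944.79.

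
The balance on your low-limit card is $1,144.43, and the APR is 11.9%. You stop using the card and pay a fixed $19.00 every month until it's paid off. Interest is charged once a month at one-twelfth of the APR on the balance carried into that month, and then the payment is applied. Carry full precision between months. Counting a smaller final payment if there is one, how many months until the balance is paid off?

Monthly rate r = 11.9%/12 = 0.991667% = 0.00991667.
Recurrence: B ← B·(1+r) − $19.00.
Month 1: interest $11.35; balance after payment $1,136.78.
Month 2: interest $11.27; balance after payment $1,129.05.
Closed form: n = −ln(1 − rB₀/P)/ln(1+r) = −ln(0.40269)/ln(1.00992) ≈ 92.178, so the balance reaches zero during payment 93.

93 payments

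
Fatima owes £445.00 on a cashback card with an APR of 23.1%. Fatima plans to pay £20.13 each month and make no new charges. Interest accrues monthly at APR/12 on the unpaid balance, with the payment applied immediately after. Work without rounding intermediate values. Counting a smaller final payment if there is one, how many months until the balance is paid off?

30 payments

Monthly rate r = 23.1%/12 = 1.925% = 0.01925.
Recurrence: B ← B·(1+r) − £20.13.
Month 1: interest £8.57; balance after payment £433.44.
Month 2: interest £8.34; balance after payment £421.65.
Closed form: n = −ln(1 − rB₀/P)/ln(1+r) = −ln(0.57445)/ln(1.01925) ≈ 29.073, so the balance reaches zero during payment 30.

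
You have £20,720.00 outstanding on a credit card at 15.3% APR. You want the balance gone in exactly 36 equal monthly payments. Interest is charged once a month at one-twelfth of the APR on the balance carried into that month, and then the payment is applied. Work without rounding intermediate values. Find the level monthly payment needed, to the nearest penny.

Monthly rate r = 15.3%/12 = 1.275% = 0.01275.
Level-payment amortization: P = B₀·r / (1 − (1+r)^(−n)) = 20720.00·0.01275 / (1 − 1.01275^(−36)).
Denominator 1 − (1+r)^(−36) = 0.366248598.
P = 264.18 / 0.366248598 ≈ 721.31.

£721.31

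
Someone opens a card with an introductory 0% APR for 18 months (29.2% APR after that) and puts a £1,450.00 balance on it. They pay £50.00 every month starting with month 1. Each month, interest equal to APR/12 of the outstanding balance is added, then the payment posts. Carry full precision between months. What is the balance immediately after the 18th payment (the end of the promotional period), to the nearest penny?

£550.00

Promo months 1–18 at r₀ = 0%/12 = 0; months 19+ at r₁ = 29.2%/12 = 0.0243333.
After month 18 (no interest yet): B = £1,450.00 − 18·£50.00 = £550.00.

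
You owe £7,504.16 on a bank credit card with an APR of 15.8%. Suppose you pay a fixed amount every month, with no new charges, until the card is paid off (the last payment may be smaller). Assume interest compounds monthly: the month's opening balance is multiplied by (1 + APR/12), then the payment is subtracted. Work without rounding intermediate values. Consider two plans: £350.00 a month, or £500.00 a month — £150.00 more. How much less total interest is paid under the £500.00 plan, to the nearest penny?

£459.98

Monthly rate r = 15.8%/12 = 1.31667% = 0.0131667.
At £350.00/mo: n = ⌈−ln(1 − rB₀/P)/ln(1+r)⌉ = 26 payments (last £125.86); total interest = total paid − £7,504.16 = £1,371.70.
At £500.00/mo: 17 payments (last £415.88); total interest £911.72.
Interest saved = £1,371.70 − £911.72 = £459.98.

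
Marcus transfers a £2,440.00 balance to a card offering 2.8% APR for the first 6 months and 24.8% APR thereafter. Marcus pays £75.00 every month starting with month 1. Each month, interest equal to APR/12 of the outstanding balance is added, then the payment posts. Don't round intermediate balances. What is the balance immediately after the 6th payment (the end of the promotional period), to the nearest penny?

£2,021.73

Promo months 1–6 at r₀ = 2.8%/12 = 0.00233333; months 7+ at r₁ = 24.8%/12 = 0.0206667.
After month 6: iterate B ← B·(1+r₀) − £75.00 for 6 months → £2,021.73.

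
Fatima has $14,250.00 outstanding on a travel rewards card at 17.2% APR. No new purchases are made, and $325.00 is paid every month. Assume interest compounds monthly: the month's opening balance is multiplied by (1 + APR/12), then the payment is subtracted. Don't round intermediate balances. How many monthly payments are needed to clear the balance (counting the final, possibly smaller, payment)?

Monthly rate r = 17.2%/12 = 1.43333% = 0.0143333.
Recurrence: B ← B·(1+r) − $325.00.
Month 1: interest $204.25; balance after payment $14,129.25.
Month 2: interest $202.52; balance after payment $14,006.77.
Closed form: n = −ln(1 − rB₀/P)/ln(1+r) = −ln(0.37154)/ln(1.01433) ≈ 69.571, so the balance reaches zero during payment 70.

70 months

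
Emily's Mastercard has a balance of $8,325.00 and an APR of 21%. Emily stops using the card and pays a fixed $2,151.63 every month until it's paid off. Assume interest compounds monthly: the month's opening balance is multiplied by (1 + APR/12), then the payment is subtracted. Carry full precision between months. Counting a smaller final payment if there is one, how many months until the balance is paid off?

Monthly rate r = 21%/12 = 1.75% = 0.0175.
Recurrence: B ← B·(1+r) − $2,151.63.
Month 1: interest $145.69; balance after payment $6,319.06.
Month 2: interest $110.58; balance after payment $4,278.01.
Month 3: interest $74.87; balance after payment $2,201.25.
Month 4: interest $38.52; balance after payment $88.14.
Month 5: interest $1.54; balance after payment $0.00.

5 months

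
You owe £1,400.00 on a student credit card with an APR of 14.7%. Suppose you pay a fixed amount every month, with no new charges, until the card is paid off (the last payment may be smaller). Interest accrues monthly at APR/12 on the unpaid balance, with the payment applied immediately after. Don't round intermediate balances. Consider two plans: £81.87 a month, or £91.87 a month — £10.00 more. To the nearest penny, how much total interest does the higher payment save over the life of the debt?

£21.59

Monthly rate r = 14.7%/12 = 1.225% = 0.01225.
At £81.87/mo: n = ⌈−ln(1 − rB₀/P)/ln(1+r)⌉ = 20 payments (last £25.16); total interest = total paid − £1,400.00 = £180.69.
At £91.87/mo: 17 payments (last £89.18); total interest £159.10.
Interest saved = £180.69 − £159.10 = £21.59.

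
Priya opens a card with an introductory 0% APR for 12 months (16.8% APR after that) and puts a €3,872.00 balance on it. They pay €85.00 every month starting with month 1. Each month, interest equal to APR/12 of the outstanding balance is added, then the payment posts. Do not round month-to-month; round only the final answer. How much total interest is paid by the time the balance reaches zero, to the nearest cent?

€1,026.69

Promo months 1–12 at r₀ = 0%/12 = 0; months 13+ at r₁ = 16.8%/12 = 0.014.
After month 12 (no interest yet): B = €3,872.00 − 12·€85.00 = €2,852.00.
Then at r₁ with €85.00/mo: n₂ = −ln(1 − r₁·B/P)/ln(1+r₁) ≈ 45.63 → 46 more payments.
Total paid = 57·€85.00 + €53.69 = €4,898.69; interest = €4,898.69 − €3,872.00 = €1,026.69.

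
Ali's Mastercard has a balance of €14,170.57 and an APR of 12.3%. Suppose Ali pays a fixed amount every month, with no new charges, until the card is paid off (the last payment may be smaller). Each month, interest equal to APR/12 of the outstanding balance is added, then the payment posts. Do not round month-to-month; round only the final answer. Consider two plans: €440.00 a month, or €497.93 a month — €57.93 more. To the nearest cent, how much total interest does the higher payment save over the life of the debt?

Monthly rate r = 12.3%/12 = 1.025% = 0.01025.
At €440.00/mo: n = ⌈−ln(1 − rB₀/P)/ln(1+r)⌉ = 40 payments (last €126.72); total interest = total paid − €14,170.57 = €3,116.15.
At €497.93/mo: 34 payments (last €408.83); total interest €2,669.95.
Interest saved = €3,116.15 − €2,669.95 = €446.20.

€446.20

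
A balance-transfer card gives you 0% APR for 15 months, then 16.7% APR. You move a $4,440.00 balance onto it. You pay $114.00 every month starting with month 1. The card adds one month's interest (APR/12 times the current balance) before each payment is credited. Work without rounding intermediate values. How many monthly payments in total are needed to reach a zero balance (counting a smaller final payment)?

45 payments

Promo months 1–15 at r₀ = 0%/12 = 0; months 16+ at r₁ = 16.7%/12 = 0.0139167.
After month 15 (no interest yet): B = $4,440.00 − 15·$114.00 = $2,730.00.
Then at r₁ with $114.00/mo: n₂ = −ln(1 − r₁·B/P)/ln(1+r₁) ≈ 29.33 → 30 more payments.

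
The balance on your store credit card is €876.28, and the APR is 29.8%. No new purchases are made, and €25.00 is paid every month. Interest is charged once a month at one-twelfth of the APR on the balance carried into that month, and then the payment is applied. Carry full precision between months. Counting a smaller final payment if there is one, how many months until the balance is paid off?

Monthly rate r = 29.8%/12 = 2.48333% = 0.0248333.
Recurrence: B ← B·(1+r) − €25.00.
Month 1: interest €21.76; balance after payment €873.04.
Month 2: interest €21.68; balance after payment €869.72.
Closed form: n = −ln(1 − rB₀/P)/ln(1+r) = −ln(0.12956)/ln(1.02483) ≈ 83.310, so the balance reaches zero during payment 84.

84 months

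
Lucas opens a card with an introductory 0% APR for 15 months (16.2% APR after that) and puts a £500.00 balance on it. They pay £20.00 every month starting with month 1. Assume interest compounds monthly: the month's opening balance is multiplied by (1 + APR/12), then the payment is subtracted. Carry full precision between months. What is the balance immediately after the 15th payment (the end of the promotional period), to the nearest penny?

£200.00

Promo months 1–15 at r₀ = 0%/12 = 0; months 16+ at r₁ = 16.2%/12 = 0.0135.
After month 15 (no interest yet): B = £500.00 − 15·£20.00 = £200.00.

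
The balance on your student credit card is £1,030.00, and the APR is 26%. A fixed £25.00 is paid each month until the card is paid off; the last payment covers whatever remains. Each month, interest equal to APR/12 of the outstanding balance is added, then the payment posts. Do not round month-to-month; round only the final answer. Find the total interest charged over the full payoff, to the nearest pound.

Monthly rate r = 26%/12 = 2.16667% = 0.0216667.
Payoff takes n = ⌈−ln(1 − rB₀/P)/ln(1+r)⌉ = ⌈104.119⌉ = 105 payments; the last is £3.00.
Total paid = 104·£25.00 + £3.00 = £2,603.00.
Total interest = total paid − principal = £2,603.00 − £1,030.00 = £1,573.00.

£1,573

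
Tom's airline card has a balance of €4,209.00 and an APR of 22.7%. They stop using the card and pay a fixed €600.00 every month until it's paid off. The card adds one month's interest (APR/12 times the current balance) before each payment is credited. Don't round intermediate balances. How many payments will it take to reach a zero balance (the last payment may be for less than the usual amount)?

8 months

Monthly rate r = 22.7%/12 = 1.89167% = 0.0189167.
Recurrence: B ← B·(1+r) − €600.00.
Month 1: interest €79.62; balance after payment €3,688.62.
Month 2: interest €69.78; balance after payment €3,158.40.
Closed form: n = −ln(1 − rB₀/P)/ln(1+r) = −ln(0.8673)/ln(1.01892) ≈ 7.597, so the balance reaches zero during payment 8.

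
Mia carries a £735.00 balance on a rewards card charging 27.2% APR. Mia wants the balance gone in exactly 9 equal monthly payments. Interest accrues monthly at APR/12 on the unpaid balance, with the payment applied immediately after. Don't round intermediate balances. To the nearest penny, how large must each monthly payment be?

£91.20

Monthly rate r = 27.2%/12 = 2.26667% = 0.0226667.
Level-payment amortization: P = B₀·r / (1 − (1+r)^(−n)) = 735.00·0.0226667 / (1 − 1.02267^(−9)).
Denominator 1 − (1+r)^(−9) = 0.182678177.
P = 16.66 / 0.182678177 ≈ 91.20.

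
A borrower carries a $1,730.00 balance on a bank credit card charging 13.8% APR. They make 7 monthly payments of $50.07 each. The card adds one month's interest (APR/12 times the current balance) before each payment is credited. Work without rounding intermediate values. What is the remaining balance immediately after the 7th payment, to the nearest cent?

Monthly rate r = 13.8%/12 = 1.15% = 0.0115.
Each month: B ← B·(1+r) − $50.07.
Month 1: interest $19.89; balance after payment $1,699.83.
Month 2: interest $19.55; balance after payment $1,669.30.
Month 3: interest $19.20; balance after payment $1,638.43.
Month 4: interest $18.84; balance after payment $1,607.20.
Month 5: interest $18.48; balance after payment $1,575.61.
Month 6: interest $18.12; balance after payment $1,543.66.
Month 7: interest $17.75; balance after payment $1,511.35.

$1,511.35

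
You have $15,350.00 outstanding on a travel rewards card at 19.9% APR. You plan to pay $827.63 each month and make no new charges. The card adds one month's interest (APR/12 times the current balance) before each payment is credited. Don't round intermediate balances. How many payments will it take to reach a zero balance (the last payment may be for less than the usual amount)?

23 payments

Monthly rate r = 19.9%/12 = 1.65833% = 0.0165833.
Recurrence: B ← B·(1+r) − $827.63.
Month 1: interest $254.55; balance after payment $14,776.92.
Month 2: interest $245.05; balance after payment $14,194.34.
Closed form: n = −ln(1 − rB₀/P)/ln(1+r) = −ln(0.69243)/ln(1.01658) ≈ 22.347, so the balance reaches zero during payment 23.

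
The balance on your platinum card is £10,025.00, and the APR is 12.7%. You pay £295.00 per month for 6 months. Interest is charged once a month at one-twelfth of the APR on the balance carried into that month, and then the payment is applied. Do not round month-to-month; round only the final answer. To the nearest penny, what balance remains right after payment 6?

£8,861.17

Monthly rate r = 12.7%/12 = 1.05833% = 0.0105833.
Each month: B ← B·(1+r) − £295.00.
Month 1: interest £106.10; balance after payment £9,836.10.
Month 2: interest £104.10; balance after payment £9,645.20.
Month 3: interest £102.08; balance after payment £9,452.27.
Month 4: interest £100.04; balance after payment £9,257.31.
Month 5: interest £97.97; balance after payment £9,060.28.
Month 6: interest £95.89; balance after payment £8,861.17.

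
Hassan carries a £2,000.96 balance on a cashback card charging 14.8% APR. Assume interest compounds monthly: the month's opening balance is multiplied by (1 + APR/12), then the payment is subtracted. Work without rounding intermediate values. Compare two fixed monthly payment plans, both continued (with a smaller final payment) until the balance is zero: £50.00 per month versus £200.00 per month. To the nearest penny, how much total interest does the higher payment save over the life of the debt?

£626.32

Monthly rate r = 14.8%/12 = 1.23333% = 0.0123333.
At £50.00/mo: n = ⌈−ln(1 − rB₀/P)/ln(1+r)⌉ = 56 payments (last £25.31); total interest = total paid − £2,000.96 = £774.35.
At £200.00/mo: 11 payments (last £148.99); total interest £148.03.
Interest saved = £774.35 − £148.03 = £626.32.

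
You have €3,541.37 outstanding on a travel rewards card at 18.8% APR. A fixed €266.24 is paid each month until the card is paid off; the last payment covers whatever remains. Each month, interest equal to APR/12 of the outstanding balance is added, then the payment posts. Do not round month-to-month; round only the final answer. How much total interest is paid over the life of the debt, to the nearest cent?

Monthly rate r = 18.8%/12 = 1.56667% = 0.0156667.
Payoff takes n = ⌈−ln(1 − rB₀/P)/ln(1+r)⌉ = ⌈15.033⌉ = 16 payments; the last is €8.75.
Total paid = 15·€266.24 + €8.75 = €4,002.35.
Total interest = total paid − principal = €4,002.35 − €3,541.37 = €460.98.

€460.98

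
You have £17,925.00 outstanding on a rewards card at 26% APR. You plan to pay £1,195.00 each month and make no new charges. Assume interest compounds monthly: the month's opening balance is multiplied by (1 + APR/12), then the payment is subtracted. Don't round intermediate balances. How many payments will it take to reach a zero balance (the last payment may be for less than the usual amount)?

19 months

Monthly rate r = 26%/12 = 2.16667% = 0.0216667.
Recurrence: B ← B·(1+r) − £1,195.00.
Month 1: interest £388.38; balance after payment £17,118.38.
Month 2: interest £370.90; balance after payment £16,294.27.
Closed form: n = −ln(1 − rB₀/P)/ln(1+r) = −ln(0.675)/ln(1.02167) ≈ 18.336, so the balance reaches zero during payment 19.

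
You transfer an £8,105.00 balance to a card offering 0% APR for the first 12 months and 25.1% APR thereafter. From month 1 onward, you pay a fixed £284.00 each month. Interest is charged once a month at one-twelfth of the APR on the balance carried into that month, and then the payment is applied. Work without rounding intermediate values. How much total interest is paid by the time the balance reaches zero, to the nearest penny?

£1,128.20

Promo months 1–12 at r₀ = 0%/12 = 0; months 13+ at r₁ = 25.1%/12 = 0.0209167.
After month 12 (no interest yet): B = £8,105.00 − 12·£284.00 = £4,697.00.
Then at r₁ with £284.00/mo: n₂ = −ln(1 − r₁·B/P)/ln(1+r₁) ≈ 20.51 → 21 more payments.
Total paid = 32·£284.00 + £145.20 = £9,233.20; interest = £9,233.20 − £8,105.00 = £1,128.20.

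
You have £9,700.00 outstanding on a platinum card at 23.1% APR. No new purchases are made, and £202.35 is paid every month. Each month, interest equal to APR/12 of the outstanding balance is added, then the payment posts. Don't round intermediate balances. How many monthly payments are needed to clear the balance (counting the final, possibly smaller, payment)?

135 payments

Monthly rate r = 23.1%/12 = 1.925% = 0.01925.
Recurrence: B ← B·(1+r) − £202.35.
Month 1: interest £186.72; balance after payment £9,684.38.
Month 2: interest £186.42; balance after payment £9,668.45.
Closed form: n = −ln(1 − rB₀/P)/ln(1+r) = −ln(0.077218)/ln(1.01925) ≈ 134.322, so the balance reaches zero during payment 135.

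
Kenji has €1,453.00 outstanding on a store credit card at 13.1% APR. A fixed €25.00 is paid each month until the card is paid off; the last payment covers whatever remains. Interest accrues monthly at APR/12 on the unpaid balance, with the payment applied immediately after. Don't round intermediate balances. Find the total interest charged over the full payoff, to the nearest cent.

Monthly rate r = 13.1%/12 = 1.09167% = 0.0109167.
Payoff takes n = ⌈−ln(1 − rB₀/P)/ln(1+r)⌉ = ⌈92.694⌉ = 93 payments; the last is €17.38.
Total paid = 92·€25.00 + €17.38 = €2,317.38.
Total interest = total paid − principal = €2,317.38 − €1,453.00 = €864.38.

€864.38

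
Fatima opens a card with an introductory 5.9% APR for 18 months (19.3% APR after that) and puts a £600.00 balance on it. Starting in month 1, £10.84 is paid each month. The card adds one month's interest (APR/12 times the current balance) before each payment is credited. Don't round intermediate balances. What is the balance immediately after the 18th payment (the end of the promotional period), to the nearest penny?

£451.89

Promo months 1–18 at r₀ = 5.9%/12 = 0.00491667; months 19+ at r₁ = 19.3%/12 = 0.0160833.
After month 18: iterate B ← B·(1+r₀) − £10.84 for 18 months → £451.89.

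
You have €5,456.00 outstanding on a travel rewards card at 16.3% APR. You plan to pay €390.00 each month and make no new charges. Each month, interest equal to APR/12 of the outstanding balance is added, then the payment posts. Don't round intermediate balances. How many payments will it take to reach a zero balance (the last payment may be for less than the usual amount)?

16 payments

Monthly rate r = 16.3%/12 = 1.35833% = 0.0135833.
Recurrence: B ← B·(1+r) − €390.00.
Month 1: interest €74.11; balance after payment €5,140.11.
Month 2: interest €69.82; balance after payment €4,819.93.
Closed form: n = −ln(1 − rB₀/P)/ln(1+r) = −ln(0.80997)/ln(1.01358) ≈ 15.621, so the balance reaches zero during payment 16.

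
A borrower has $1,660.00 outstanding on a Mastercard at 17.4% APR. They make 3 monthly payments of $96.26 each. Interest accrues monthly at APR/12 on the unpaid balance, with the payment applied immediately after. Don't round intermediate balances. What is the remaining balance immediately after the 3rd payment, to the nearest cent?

$1,440.27

Monthly rate r = 17.4%/12 = 1.45% = 0.0145.
Each month: B ← B·(1+r) − $96.26.
Month 1: interest $24.07; balance after payment $1,587.81.
Month 2: interest $23.02; balance after payment $1,514.57.
Month 3: interest $21.96; balance after payment $1,440.27.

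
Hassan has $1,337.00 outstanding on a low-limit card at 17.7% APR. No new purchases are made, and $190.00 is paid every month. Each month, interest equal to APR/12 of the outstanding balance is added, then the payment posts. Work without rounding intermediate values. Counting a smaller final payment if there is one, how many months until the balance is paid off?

Monthly rate r = 17.7%/12 = 1.475% = 0.01475.
Recurrence: B ← B·(1+r) − $190.00.
Month 1: interest $19.72; balance after payment $1,166.72.
Month 2: interest $17.21; balance after payment $993.93.
Closed form: n = −ln(1 − rB₀/P)/ln(1+r) = −ln(0.89621)/ln(1.01475) ≈ 7.484, so the balance reaches zero during payment 8.

8 payments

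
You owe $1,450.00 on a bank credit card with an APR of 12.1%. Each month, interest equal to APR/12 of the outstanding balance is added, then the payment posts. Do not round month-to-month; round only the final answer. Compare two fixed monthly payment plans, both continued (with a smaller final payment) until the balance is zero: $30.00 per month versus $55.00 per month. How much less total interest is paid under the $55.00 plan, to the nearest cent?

Monthly rate r = 12.1%/12 = 1.00833% = 0.0100833.
At $30.00/mo: n = ⌈−ln(1 − rB₀/P)/ln(1+r)⌉ = 67 payments (last $18.03); total interest = total paid − $1,450.00 = $548.03.
At $55.00/mo: 31 payments (last $44.09); total interest $244.09.
Interest saved = $548.03 − $244.09 = $303.94.

$303.94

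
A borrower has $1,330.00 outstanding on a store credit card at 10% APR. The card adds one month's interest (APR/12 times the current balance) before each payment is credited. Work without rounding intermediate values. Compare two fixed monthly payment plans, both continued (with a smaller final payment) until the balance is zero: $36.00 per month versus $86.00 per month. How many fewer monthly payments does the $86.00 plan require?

28 fewer payments

Monthly rate r = 10%/12 = 0.833333% = 0.00833333.
At $36.00/mo: n = ⌈−ln(1 − rB₀/P)/ln(1+r)⌉ = 45 payments (last $12.33); total interest = total paid − $1,330.00 = $266.33.
At $86.00/mo: 17 payments (last $53.87); total interest $99.87.
Payments saved = 45 − 17 = 28.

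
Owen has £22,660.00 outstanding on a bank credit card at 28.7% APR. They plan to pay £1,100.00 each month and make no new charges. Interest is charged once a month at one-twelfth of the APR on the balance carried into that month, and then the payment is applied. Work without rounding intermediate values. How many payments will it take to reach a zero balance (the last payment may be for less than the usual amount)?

Monthly rate r = 28.7%/12 = 2.39167% = 0.0239167.
Recurrence: B ← B·(1+r) − £1,100.00.
Month 1: interest £541.95; balance after payment £22,101.95.
Month 2: interest £528.61; balance after payment £21,530.56.
Closed form: n = −ln(1 − rB₀/P)/ln(1+r) = −ln(0.50732)/ln(1.02392) ≈ 28.712, so the balance reaches zero during payment 29.

29 payments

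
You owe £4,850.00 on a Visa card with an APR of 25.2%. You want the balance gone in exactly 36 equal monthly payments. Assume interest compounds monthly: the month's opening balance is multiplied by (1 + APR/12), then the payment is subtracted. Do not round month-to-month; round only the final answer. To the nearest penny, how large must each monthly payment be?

£193.35

Monthly rate r = 25.2%/12 = 2.1% = 0.021.
Level-payment amortization: P = B₀·r / (1 − (1+r)^(−n)) = 4850.00·0.021 / (1 − 1.021^(−36)).
Denominator 1 − (1+r)^(−36) = 0.526768893.
P = 101.85 / 0.526768893 ≈ 193.35.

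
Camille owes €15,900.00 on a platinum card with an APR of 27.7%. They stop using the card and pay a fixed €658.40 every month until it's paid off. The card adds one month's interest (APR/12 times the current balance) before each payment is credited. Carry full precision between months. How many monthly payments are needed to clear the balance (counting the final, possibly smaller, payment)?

Monthly rate r = 27.7%/12 = 2.30833% = 0.0230833.
Recurrence: B ← B·(1+r) − €658.40.
Month 1: interest €367.03; balance after payment €15,608.62.
Month 2: interest €360.30; balance after payment €15,310.52.
Closed form: n = −ln(1 − rB₀/P)/ln(1+r) = −ln(0.44255)/ln(1.02308) ≈ 35.722, so the balance reaches zero during payment 36.

36 months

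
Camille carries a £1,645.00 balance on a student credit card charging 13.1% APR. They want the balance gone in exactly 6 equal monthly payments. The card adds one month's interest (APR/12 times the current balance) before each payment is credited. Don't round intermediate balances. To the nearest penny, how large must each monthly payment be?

Monthly rate r = 13.1%/12 = 1.09167% = 0.0109167.
Level-payment amortization: P = B₀·r / (1 − (1+r)^(−n)) = 1645.00·0.0109167 / (1 − 1.01092^(−6)).
Denominator 1 − (1+r)^(−6) = 0.0630684578.
P = 17.9579 / 0.0630684578 ≈ 284.74.

£284.74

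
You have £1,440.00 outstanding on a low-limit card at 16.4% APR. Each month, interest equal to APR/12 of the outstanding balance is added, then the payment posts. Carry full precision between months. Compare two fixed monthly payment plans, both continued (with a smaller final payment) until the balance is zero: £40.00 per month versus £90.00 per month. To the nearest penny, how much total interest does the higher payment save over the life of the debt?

Monthly rate r = 16.4%/12 = 1.36667% = 0.0136667.
At £40.00/mo: n = ⌈−ln(1 − rB₀/P)/ln(1+r)⌉ = 50 payments (last £35.81); total interest = total paid − £1,440.00 = £555.81.
At £90.00/mo: 19 payments (last £16.13); total interest £196.13.
Interest saved = £555.81 − £196.13 = £359.68.

£359.68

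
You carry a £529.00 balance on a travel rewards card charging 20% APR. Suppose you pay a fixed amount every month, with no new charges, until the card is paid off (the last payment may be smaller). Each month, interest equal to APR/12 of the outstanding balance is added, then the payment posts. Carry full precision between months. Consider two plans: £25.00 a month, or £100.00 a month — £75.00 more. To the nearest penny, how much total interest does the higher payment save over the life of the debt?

Monthly rate r = 20%/12 = 1.66667% = 0.0166667.
At £25.00/mo: n = ⌈−ln(1 − rB₀/P)/ln(1+r)⌉ = 27 payments (last £7.81); total interest = total paid − £529.00 = £128.81.
At £100.00/mo: 6 payments (last £58.59); total interest £29.59.
Interest saved = £128.81 − £29.59 = £99.22.

£99.22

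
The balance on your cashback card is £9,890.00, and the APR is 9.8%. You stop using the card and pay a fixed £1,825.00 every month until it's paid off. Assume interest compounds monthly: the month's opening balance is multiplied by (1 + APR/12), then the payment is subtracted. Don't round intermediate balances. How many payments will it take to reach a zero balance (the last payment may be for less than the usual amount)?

6 payments

Monthly rate r = 9.8%/12 = 0.816667% = 0.00816667.
Recurrence: B ← B·(1+r) − £1,825.00.
Month 1: interest £80.77; balance after payment £8,145.77.
Month 2: interest £66.52; balance after payment £6,387.29.
Month 3: interest £52.16; balance after payment £4,614.45.
Month 4: interest £37.68; balance after payment £2,827.14.
Month 5: interest £23.09; balance after payment £1,025.23.
Month 6: interest £8.37; balance after payment £0.00.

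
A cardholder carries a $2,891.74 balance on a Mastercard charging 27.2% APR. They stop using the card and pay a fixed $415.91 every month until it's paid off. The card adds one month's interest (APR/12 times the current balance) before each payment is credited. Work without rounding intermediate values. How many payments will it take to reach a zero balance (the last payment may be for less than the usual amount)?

8 payments

Monthly rate r = 27.2%/12 = 2.26667% = 0.0226667.
Recurrence: B ← B·(1+r) − $415.91.
Month 1: interest $65.55; balance after payment $2,541.38.
Month 2: interest $57.60; balance after payment $2,183.07.
Closed form: n = −ln(1 − rB₀/P)/ln(1+r) = −ln(0.8424)/ln(1.02267) ≈ 7.651, so the balance reaches zero during payment 8.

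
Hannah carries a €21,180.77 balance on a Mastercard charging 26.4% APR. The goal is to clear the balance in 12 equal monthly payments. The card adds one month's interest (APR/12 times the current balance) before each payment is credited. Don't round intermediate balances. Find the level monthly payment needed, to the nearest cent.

€2,027.53

Monthly rate r = 26.4%/12 = 2.2% = 0.022.
Level-payment amortization: P = B₀·r / (1 − (1+r)^(−n)) = 21180.77·0.022 / (1 − 1.022^(−12)).
Denominator 1 − (1+r)^(−12) = 0.229825296.
P = 465.977 / 0.229825296 ≈ 2027.53.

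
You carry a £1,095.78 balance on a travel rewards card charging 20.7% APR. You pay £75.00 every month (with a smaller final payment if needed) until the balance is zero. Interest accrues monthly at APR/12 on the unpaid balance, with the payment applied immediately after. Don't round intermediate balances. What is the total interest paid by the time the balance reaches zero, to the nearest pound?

£178

Monthly rate r = 20.7%/12 = 1.725% = 0.01725.
Payoff takes n = ⌈−ln(1 − rB₀/P)/ln(1+r)⌉ = ⌈16.979⌉ = 17 payments; the last is £73.44.
Total paid = 16·£75.00 + £73.44 = £1,273.44.
Total interest = total paid − principal = £1,273.44 − £1,095.78 = £177.66.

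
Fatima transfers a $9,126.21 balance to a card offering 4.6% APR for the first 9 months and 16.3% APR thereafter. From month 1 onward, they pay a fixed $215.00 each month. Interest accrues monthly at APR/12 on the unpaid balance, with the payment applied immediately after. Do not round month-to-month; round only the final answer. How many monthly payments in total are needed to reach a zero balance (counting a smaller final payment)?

57 months

Promo months 1–9 at r₀ = 4.6%/12 = 0.00383333; months 10+ at r₁ = 16.3%/12 = 0.0135833.
After month 9: iterate B ← B·(1+r₀) − $215.00 for 9 months → $7,481.00.
Then at r₁ with $215.00/mo: n₂ = −ln(1 − r₁·B/P)/ln(1+r₁) ≈ 47.43 → 48 more payments.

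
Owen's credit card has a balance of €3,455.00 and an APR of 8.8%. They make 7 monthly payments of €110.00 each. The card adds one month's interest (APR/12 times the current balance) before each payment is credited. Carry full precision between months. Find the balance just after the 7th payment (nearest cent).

€2,849.16

Monthly rate r = 8.8%/12 = 0.733333% = 0.00733333.
Each month: B ← B·(1+r) − €110.00.
Month 1: interest €25.34; balance after payment €3,370.34.
Month 2: interest €24.72; balance after payment €3,285.05.
Month 3: interest €24.09; balance after payment €3,199.14.
Month 4: interest €23.46; balance after payment €3,112.60.
Month 5: interest €22.83; balance after payment €3,025.43.
Month 6: interest €22.19; balance after payment €2,937.62.
Month 7: interest €21.54; balance after payment €2,849.16.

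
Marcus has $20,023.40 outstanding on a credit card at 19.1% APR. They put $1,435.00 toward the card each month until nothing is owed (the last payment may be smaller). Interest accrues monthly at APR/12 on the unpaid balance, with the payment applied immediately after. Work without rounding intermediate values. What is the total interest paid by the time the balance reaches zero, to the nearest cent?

$2,800.29

Monthly rate r = 19.1%/12 = 1.59167% = 0.0159167.
Payoff takes n = ⌈−ln(1 − rB₀/P)/ln(1+r)⌉ = ⌈15.904⌉ = 16 payments; the last is $1,298.69.
Total paid = 15·$1,435.00 + $1,298.69 = $22,823.69.
Total interest = total paid − principal = $22,823.69 − $20,023.40 = $2,800.29.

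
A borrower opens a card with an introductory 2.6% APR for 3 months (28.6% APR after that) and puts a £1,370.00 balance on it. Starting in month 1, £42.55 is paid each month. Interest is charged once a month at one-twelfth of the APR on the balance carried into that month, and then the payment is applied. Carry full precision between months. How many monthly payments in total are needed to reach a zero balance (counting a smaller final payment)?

Promo months 1–3 at r₀ = 2.6%/12 = 0.00216667; months 4+ at r₁ = 28.6%/12 = 0.0238333.
After month 3: iterate B ← B·(1+r₀) − £42.55 for 3 months → £1,251.00.
Then at r₁ with £42.55/mo: n₂ = −ln(1 − r₁·B/P)/ln(1+r₁) ≈ 51.22 → 52 more payments.

55 payments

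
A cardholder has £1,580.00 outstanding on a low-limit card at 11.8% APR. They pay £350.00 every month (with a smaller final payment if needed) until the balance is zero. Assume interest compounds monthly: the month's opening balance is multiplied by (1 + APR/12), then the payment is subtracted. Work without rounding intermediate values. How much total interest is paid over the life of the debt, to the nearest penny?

Monthly rate r = 11.8%/12 = 0.983333% = 0.00983333.
Payoff takes n = ⌈−ln(1 − rB₀/P)/ln(1+r)⌉ = ⌈4.640⌉ = 5 payments; the last is £224.47.
Total paid = 4·£350.00 + £224.47 = £1,624.47.
Total interest = total paid − principal = £1,624.47 − £1,580.00 = £44.47.

£44.47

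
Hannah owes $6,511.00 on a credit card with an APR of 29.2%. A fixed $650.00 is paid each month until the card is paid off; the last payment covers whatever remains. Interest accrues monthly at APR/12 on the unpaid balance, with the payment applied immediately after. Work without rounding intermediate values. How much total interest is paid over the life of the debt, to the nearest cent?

$1,044.08

Monthly rate r = 29.2%/12 = 2.43333% = 0.0243333.
Payoff takes n = ⌈−ln(1 − rB₀/P)/ln(1+r)⌉ = ⌈11.620⌉ = 12 payments; the last is $405.08.
Total paid = 11·$650.00 + $405.08 = $7,555.08.
Total interest = total paid − principal = $7,555.08 − $6,511.00 = $1,044.08.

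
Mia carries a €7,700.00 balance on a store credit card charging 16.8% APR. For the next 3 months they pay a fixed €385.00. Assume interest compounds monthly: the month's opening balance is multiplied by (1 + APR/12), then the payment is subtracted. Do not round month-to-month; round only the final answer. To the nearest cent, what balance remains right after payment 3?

€6,856.70

Monthly rate r = 16.8%/12 = 1.4% = 0.014.
Each month: B ← B·(1+r) − €385.00.
Month 1: interest €107.80; balance after payment €7,422.80.
Month 2: interest €103.92; balance after payment €7,141.72.
Month 3: interest €99.98; balance after payment €6,856.70.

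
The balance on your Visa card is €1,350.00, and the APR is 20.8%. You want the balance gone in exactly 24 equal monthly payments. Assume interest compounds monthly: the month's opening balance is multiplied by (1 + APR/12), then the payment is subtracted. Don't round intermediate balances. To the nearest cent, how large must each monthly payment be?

€69.24

Monthly rate r = 20.8%/12 = 1.73333% = 0.0173333.
Level-payment amortization: P = B₀·r / (1 − (1+r)^(−n)) = 1350.00·0.0173333 / (1 − 1.01733^(−24)).
Denominator 1 − (1+r)^(−24) = 0.337964298.
P = 23.4 / 0.337964298 ≈ 69.24.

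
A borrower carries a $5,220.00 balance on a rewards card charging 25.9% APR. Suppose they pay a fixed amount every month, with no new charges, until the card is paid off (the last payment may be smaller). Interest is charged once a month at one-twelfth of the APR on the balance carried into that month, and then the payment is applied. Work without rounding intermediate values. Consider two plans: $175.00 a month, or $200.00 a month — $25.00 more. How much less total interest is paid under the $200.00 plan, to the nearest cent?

Monthly rate r = 25.9%/12 = 2.15833% = 0.0215833.
At $175.00/mo: n = ⌈−ln(1 − rB₀/P)/ln(1+r)⌉ = 49 payments (last $60.12); total interest = total paid − $5,220.00 = $3,240.12.
At $200.00/mo: 39 payments (last $160.73); total interest $2,540.73.
Interest saved = $3,240.12 − $2,540.73 = $699.39.

$699.39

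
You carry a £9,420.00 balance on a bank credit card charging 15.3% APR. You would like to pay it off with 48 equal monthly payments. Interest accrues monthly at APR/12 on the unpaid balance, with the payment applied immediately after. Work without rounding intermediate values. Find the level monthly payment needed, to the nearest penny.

Monthly rate r = 15.3%/12 = 1.275% = 0.01275.
Level-payment amortization: P = B₀·r / (1 − (1+r)^(−n)) = 9420.00·0.01275 / (1 − 1.01275^(−48)).
Denominator 1 − (1+r)^(−48) = 0.455632848.
P = 120.105 / 0.455632848 ≈ 263.60.

£263.60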